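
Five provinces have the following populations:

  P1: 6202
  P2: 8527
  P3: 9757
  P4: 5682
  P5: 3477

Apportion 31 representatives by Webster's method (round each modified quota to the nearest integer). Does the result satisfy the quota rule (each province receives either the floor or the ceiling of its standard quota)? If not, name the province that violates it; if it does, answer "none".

none

Standard quotas: P1 5.714, P2 7.857, P3 8.990, P4 5.235, P5 3.204.
Webster allocation: P1 6, P2 8, P3 9, P4 5, P5 3.
Every allocation lies between the lower and upper quota.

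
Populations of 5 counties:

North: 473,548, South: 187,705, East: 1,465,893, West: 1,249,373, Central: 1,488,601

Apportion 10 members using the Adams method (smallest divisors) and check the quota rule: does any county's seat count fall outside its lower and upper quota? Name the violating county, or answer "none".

Standard quotas: North 0.973, South 0.386, East 3.013, West 2.568, Central 3.060.
Adams allocation: North 1, South 1, East 3, West 2, Central 3.
Every allocation lies between the lower and upper quota.

none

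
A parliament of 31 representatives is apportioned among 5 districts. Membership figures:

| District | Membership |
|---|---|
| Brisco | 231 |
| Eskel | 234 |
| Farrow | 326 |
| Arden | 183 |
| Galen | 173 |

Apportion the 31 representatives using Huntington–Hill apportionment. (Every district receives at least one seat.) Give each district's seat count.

Brisco 6, Eskel 6, Farrow 9, Arden 5, Galen 5

With divisor 37: modified quotas Brisco 6.243, Eskel 6.324, Farrow 8.811, Arden 4.946, Galen 4.676.
Geometric-mean thresholds: Brisco √(6·7)=6.481, Eskel √(6·7)=6.481, Farrow √(8·9)=8.485, Arden √(4·5)=4.472, Galen √(4·5)=4.472.
Each quota rounded against its threshold gives Brisco 6, Eskel 6, Farrow 9, Arden 5, Galen 5 (total 31).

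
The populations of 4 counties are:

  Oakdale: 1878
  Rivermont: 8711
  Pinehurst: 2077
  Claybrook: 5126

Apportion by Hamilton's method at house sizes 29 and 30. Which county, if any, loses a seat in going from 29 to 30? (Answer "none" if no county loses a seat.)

At 29 seats: Oakdale 3, Rivermont 14, Pinehurst 4, Claybrook 8.
At 30 seats: Oakdale 3, Rivermont 15, Pinehurst 3, Claybrook 9.
Pinehurst drops from 4 to 3.

Pinehurst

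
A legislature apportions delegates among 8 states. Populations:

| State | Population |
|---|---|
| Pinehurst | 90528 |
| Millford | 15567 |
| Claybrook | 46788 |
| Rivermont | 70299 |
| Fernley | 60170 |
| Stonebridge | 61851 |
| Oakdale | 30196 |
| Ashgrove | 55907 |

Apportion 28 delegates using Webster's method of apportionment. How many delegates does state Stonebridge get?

Standard divisor 431306/28 ≈ 15403.786; standard quotas: Pinehurst 5.877, Millford 1.011, Claybrook 3.037, Rivermont 4.564, Fernley 3.906, Stonebridge 4.015, Oakdale 1.960, Ashgrove 3.629.
Rounding to the nearest integer gives 6, 1, 3, 5, 4, 4, 2, 4 = 29 seats, so the divisor must be adjusted.
With modified divisor 15800: modified quotas Pinehurst 5.730, Millford 0.985, Claybrook 2.961, Rivermont 4.449, Fernley 3.808, Stonebridge 3.915, Oakdale 1.911, Ashgrove 3.538.
Rounding to the nearest integer: Pinehurst 6, Millford 1, Claybrook 3, Rivermont 4, Fernley 4, Stonebridge 4, Oakdale 2, Ashgrove 4 (total 28).
Stonebridge receives 4.

4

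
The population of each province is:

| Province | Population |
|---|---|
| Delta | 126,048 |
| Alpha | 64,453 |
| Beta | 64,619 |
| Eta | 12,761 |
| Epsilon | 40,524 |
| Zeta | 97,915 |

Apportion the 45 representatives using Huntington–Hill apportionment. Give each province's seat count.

With divisor 9042: modified quotas Delta 13.940, Alpha 7.128, Beta 7.147, Eta 1.411, Epsilon 4.482, Zeta 10.829.
Geometric-mean thresholds: Delta √(13·14)=13.491, Alpha √(7·8)=7.483, Beta √(7·8)=7.483, Eta √(1·2)=1.414, Epsilon √(4·5)=4.472, Zeta √(10·11)=10.488.
Each quota rounded against its threshold gives Delta 14, Alpha 7, Beta 7, Eta 1, Epsilon 5, Zeta 11 (total 45).

Delta 14; Alpha 7; Beta 7; Eta 1; Epsilon 5; Zeta 11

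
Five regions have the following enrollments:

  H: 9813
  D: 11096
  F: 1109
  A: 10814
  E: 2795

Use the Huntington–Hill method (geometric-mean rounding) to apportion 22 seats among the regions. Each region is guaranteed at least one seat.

With divisor 1690: modified quotas H 5.807, D 6.566, F 0.656, A 6.399, E 1.654.
Geometric-mean thresholds: H √(5·6)=5.477, D √(6·7)=6.481, F (min 1), A √(6·7)=6.481, E √(1·2)=1.414.
Each quota rounded against its threshold gives H 6, D 7, F 1, A 6, E 2 (total 22).

H 6, D 7, F 1, A 6, E 2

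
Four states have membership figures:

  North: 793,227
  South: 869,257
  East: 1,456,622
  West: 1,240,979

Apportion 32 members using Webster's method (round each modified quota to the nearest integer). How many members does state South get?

Standard divisor 4360085/32 ≈ 136252.656; standard quotas: North 5.822, South 6.380, East 10.691, West 9.108.
Rounding to the nearest integer gives North 6, South 6, East 11, West 9 — total 32, matching the house size, so no adjustment is needed.
South receives 6.

6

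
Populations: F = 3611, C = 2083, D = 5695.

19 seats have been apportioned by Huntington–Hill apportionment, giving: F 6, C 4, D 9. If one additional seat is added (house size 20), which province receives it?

D

Priority for the next seat is population ÷ (√(s·(s+1))).
Priorities: F 557.189, C 465.773, D 600.306.
Highest priority: D.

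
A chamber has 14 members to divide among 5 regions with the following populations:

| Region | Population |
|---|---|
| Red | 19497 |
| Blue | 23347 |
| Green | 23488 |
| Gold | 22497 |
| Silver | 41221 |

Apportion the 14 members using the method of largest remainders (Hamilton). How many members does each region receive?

Total 130050; standard divisor 130050/14 ≈ 9289.286.
Standard quotas: Red 2.0989, Blue 2.5133, Green 2.5285, Gold 2.4218, Silver 4.4375.
Lower quotas: Red 2, Blue 2, Green 2, Gold 2, Silver 4 (sum 12, leaving 2 seats).
Remainders in descending order: Green 0.5285, Blue 0.5133, Silver 0.4375, Gold 0.4218, Red 0.0989.
The surplus seats go to Green, Blue.

Red 2; Blue 3; Green 3; Gold 2; Silver 4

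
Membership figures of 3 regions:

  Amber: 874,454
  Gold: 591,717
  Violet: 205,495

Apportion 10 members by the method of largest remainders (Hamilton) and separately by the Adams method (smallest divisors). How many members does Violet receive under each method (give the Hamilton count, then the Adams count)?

1 and 2

Hamilton: Amber 5, Gold 4, Violet 1.
Adams: Amber 5, Gold 3, Violet 2.
Violet gets 1 under Hamilton and 2 under Adams.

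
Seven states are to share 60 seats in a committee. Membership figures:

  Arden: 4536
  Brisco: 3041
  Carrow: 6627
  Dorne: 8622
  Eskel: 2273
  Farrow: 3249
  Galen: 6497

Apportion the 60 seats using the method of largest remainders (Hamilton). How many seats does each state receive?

Arden: 8, Brisco: 5, Carrow: 11, Dorne: 15, Eskel: 4, Farrow: 6, Galen: 11

The standard divisor is 34845/60 ≈ 580.75.
Standard quotas: Arden 7.8106, Brisco 5.2363, Carrow 11.4111, Dorne 14.8463, Eskel 3.9139, Farrow 5.5945, Galen 11.1873.
Lower quotas: Arden 7, Brisco 5, Carrow 11, Dorne 14, Eskel 3, Farrow 5, Galen 11 (sum 56, leaving 4 seats).
Remainders in descending order: Eskel 0.9139, Dorne 0.8463, Arden 0.8106, Farrow 0.5945, Carrow 0.4111, Brisco 0.2363, Galen 0.1873.
The surplus seats go to Eskel, Dorne, Arden, Farrow.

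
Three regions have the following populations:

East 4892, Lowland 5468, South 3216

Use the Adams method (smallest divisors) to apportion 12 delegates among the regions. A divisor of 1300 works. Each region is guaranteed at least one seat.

With modified divisor 1300: modified quotas East 3.763, Lowland 4.206, South 2.474.
Rounding up: East 4, Lowland 5, South 3 (total 12).

East 4, Lowland 5, South 3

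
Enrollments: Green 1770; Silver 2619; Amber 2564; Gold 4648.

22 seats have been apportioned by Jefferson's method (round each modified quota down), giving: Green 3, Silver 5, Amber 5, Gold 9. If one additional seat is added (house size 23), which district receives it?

Priority for the next seat is population ÷ (current seats + 1).
Priorities: Green 442.500, Silver 436.500, Amber 427.333, Gold 464.800.
Highest priority: Gold.

Gold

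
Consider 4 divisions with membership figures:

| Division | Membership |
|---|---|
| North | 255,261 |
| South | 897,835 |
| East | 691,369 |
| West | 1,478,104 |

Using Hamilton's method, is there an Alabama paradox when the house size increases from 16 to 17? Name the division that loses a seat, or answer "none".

At 16 seats: North 1, South 4, East 4, West 7.
At 17 seats: North 1, South 5, East 3, West 8.
East drops from 4 to 3.

East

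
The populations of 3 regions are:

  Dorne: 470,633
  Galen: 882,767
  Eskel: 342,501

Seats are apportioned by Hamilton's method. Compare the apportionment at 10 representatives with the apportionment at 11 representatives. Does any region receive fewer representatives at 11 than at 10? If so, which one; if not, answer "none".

At 10 seats: Dorne 3, Galen 5, Eskel 2.
At 11 seats: Dorne 3, Galen 6, Eskel 2.
No region's allocation decreased.

none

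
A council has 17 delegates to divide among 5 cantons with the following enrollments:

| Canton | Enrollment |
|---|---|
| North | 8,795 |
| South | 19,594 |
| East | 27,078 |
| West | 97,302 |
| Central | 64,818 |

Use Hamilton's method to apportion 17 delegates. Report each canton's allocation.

North=1, South=1, East=2, West=8, Central=5

The standard divisor is 217587/17 ≈ 12799.235.
Standard quotas: North 0.6872, South 1.5309, East 2.1156, West 7.6022, Central 5.0642.
Lower quotas: North 0, South 1, East 2, West 7, Central 5 (sum 15, leaving 2 seats).
Remainders in descending order: North 0.6872, West 0.6022, South 0.5309, East 0.1156, Central 0.0642.
Largest remainders: North, West receive the extra seats.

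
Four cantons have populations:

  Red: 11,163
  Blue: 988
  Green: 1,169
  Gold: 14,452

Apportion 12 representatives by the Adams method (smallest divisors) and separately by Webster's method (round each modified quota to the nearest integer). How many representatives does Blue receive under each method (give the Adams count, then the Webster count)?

1 and 0

Adams: Red 4, Blue 1, Green 1, Gold 6.
Webster: Red 5, Blue 0, Green 1, Gold 6.
Blue gets 1 under Adams and 0 under Webster.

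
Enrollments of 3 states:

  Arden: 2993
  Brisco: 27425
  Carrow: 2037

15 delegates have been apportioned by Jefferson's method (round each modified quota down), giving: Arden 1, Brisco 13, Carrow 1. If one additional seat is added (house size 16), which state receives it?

Priority for the next seat is population ÷ (current seats + 1).
Priorities: Arden 1496.500, Brisco 1958.929, Carrow 1018.500.
Highest priority: Brisco.

Brisco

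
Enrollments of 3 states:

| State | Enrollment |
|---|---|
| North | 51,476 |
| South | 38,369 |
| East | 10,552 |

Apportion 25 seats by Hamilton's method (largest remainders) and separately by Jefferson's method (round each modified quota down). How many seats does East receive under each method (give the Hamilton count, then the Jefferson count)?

3 and 2

Hamilton: North 13, South 9, East 3.
Jefferson: North 13, South 10, East 2.
East gets 3 under Hamilton and 2 under Jefferson.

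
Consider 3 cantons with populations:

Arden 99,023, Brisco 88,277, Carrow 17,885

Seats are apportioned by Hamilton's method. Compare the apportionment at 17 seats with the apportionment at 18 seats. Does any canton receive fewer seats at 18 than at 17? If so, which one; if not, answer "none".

At 17 seats: Arden 8, Brisco 7, Carrow 2.
At 18 seats: Arden 9, Brisco 8, Carrow 1.
Carrow drops from 2 to 1.

Carrow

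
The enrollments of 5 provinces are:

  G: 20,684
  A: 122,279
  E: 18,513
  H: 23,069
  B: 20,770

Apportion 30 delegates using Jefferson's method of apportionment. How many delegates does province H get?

3

Standard divisor 205315/30 ≈ 6843.833; standard quotas: G 3.022, A 17.867, E 2.705, H 3.371, B 3.035.
Rounding down gives 3, 17, 2, 3, 3 = 28 seats, so the divisor must be adjusted.
With modified divisor 6300: modified quotas G 3.283, A 19.409, E 2.939, H 3.662, B 3.297.
Rounding down: G 3, A 19, E 2, H 3, B 3 (total 30).
H receives 3.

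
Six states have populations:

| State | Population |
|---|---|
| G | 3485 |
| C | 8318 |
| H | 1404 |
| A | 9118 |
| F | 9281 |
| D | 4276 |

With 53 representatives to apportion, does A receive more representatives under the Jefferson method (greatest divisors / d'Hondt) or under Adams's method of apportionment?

Jefferson: G 5, C 12, H 2, A 14, F 14, D 6.
Adams: G 5, C 12, H 2, A 13, F 14, D 7.
A gets 14 under Jefferson and 13 under Adams.

Jefferson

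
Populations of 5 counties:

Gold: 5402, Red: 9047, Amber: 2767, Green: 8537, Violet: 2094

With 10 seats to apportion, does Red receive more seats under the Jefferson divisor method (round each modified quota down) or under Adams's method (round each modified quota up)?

Jefferson

Jefferson: Gold 2, Red 4, Amber 1, Green 3, Violet 0.
Adams: Gold 2, Red 3, Amber 1, Green 3, Violet 1.
Red gets 4 under Jefferson and 3 under Adams.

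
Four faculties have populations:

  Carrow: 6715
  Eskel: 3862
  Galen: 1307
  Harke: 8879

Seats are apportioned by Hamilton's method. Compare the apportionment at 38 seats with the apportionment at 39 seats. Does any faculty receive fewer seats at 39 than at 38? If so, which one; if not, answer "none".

At 38 seats: Carrow 12, Eskel 7, Galen 3, Harke 16.
At 39 seats: Carrow 13, Eskel 7, Galen 2, Harke 17.
Galen drops from 3 to 2.

Galen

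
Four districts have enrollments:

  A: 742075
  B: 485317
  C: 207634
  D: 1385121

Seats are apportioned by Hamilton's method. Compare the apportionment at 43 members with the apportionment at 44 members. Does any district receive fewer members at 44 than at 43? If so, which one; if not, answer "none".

B

At 43 seats: A 11, B 8, C 3, D 21.
At 44 seats: A 12, B 7, C 3, D 22.
B drops from 8 to 7.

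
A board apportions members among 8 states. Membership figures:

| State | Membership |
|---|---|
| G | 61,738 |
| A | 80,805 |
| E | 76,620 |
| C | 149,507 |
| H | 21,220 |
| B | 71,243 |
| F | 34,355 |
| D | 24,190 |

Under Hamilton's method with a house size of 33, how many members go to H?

Standard divisor: 519678 ÷ 33 ≈ 15747.818.
Standard quotas: G 3.9204, A 5.1312, E 4.8654, C 9.4938, H 1.3475, B 4.5240, F 2.1816, D 1.5361.
Lower quotas: G 3, A 5, E 4, C 9, H 1, B 4, F 2, D 1 (sum 29, leaving 4 seats).
Remainders in descending order: G 0.9204, E 0.8654, D 0.5361, B 0.5240, C 0.4938, H 0.3475, F 0.1816, A 0.1312.
The surplus seats go to G, E, D, B.
H receives 1.

1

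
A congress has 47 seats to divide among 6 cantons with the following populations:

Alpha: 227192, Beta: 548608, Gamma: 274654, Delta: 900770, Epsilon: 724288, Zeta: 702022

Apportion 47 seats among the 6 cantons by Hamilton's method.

Total 3377534; standard divisor 3377534/47 ≈ 71862.426.
Standard quotas: Alpha 3.1615, Beta 7.6341, Gamma 3.8219, Delta 12.5346, Epsilon 10.0788, Zeta 9.7690.
Lower quotas: Alpha 3, Beta 7, Gamma 3, Delta 12, Epsilon 10, Zeta 9 (sum 44, leaving 3 seats).
Remainders in descending order: Gamma 0.8219, Zeta 0.7690, Beta 0.6341, Delta 0.5346, Alpha 0.1615, Epsilon 0.0788.
The surplus seats go to Gamma, Zeta, Beta.

Alpha 3; Beta 8; Gamma 4; Delta 12; Epsilon 10; Zeta 10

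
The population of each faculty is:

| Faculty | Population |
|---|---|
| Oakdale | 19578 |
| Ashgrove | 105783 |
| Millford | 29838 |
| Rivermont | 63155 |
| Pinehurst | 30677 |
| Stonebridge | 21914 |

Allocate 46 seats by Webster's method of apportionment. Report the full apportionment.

Standard divisor 270945/46 ≈ 5890.109; standard quotas: Oakdale 3.324, Ashgrove 17.959, Millford 5.066, Rivermont 10.722, Pinehurst 5.208, Stonebridge 3.720.
Rounding to the nearest integer gives Oakdale 3, Ashgrove 18, Millford 5, Rivermont 11, Pinehurst 5, Stonebridge 4 — total 46, matching the house size, so no adjustment is needed.

Oakdale 3, Ashgrove 18, Millford 5, Rivermont 11, Pinehurst 5, Stonebridge 4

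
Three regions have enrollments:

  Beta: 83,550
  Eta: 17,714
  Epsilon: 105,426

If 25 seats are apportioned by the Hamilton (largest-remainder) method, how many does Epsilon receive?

Standard divisor: 206690 ÷ 25 ≈ 8267.6.
Standard quotas: Beta 10.1057, Eta 2.1426, Epsilon 12.7517.
Lower quotas: Beta 10, Eta 2, Epsilon 12 (sum 24, leaving 1 seat).
Remainders in descending order: Epsilon 0.7517, Eta 0.1426, Beta 0.1057.
Largest remainder: Epsilon receives the extra seat.
Epsilon receives 13.

13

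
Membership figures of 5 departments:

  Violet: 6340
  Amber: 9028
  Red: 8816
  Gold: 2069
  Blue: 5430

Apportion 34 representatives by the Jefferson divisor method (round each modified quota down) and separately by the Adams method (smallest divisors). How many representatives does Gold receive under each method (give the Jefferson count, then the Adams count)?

Jefferson: Violet 7, Amber 10, Red 9, Gold 2, Blue 6.
Adams: Violet 7, Amber 9, Red 9, Gold 3, Blue 6.
Gold gets 2 under Jefferson and 3 under Adams.

2 and 3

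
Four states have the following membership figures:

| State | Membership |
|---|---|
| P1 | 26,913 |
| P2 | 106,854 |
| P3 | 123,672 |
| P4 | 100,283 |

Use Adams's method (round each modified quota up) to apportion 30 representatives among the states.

Standard divisor 357722/30 ≈ 11924.067; standard quotas: P1 2.257, P2 8.961, P3 10.372, P4 8.410.
Rounding up gives 3, 9, 11, 9 = 32 seats, so the divisor must be adjusted.
With modified divisor 12900: modified quotas P1 2.086, P2 8.283, P3 9.587, P4 7.774.
Rounding up: P1 3, P2 9, P3 10, P4 8 (total 30).

P1 3; P2 9; P3 10; P4 8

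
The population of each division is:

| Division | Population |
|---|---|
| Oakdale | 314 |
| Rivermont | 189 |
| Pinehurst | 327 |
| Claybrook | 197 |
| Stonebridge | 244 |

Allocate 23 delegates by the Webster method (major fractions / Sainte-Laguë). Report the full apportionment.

Standard divisor 1271/23 ≈ 55.261; standard quotas: Oakdale 5.682, Rivermont 3.420, Pinehurst 5.917, Claybrook 3.565, Stonebridge 4.415.
Rounding to the nearest integer gives Oakdale 6, Rivermont 3, Pinehurst 6, Claybrook 4, Stonebridge 4 — total 23, matching the house size, so no adjustment is needed.

Oakdale 6; Rivermont 3; Pinehurst 6; Claybrook 4; Stonebridge 4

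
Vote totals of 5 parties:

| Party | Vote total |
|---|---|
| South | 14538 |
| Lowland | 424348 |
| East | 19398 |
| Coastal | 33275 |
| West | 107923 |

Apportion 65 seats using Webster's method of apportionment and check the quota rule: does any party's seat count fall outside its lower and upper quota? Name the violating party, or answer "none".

Standard quotas: South 1.576, Lowland 46.011, East 2.103, Coastal 3.608, West 11.702.
Webster allocation: South 2, Lowland 45, East 2, Coastal 4, West 12.
Lowland has quota 46.011 (lower 46, upper 47) but receives 45 — outside the quota interval.

Lowland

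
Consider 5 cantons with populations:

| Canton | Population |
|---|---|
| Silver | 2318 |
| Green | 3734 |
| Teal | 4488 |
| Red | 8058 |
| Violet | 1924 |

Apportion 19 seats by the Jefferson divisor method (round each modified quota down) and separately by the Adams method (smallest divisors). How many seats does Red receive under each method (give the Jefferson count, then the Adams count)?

Jefferson: Silver 2, Green 3, Teal 4, Red 8, Violet 2.
Adams: Silver 2, Green 4, Teal 4, Red 7, Violet 2.
Red gets 8 under Jefferson and 7 under Adams.

8 and 7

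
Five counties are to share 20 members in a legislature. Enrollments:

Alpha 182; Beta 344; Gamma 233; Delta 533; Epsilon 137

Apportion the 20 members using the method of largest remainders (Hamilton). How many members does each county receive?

Total 1429; standard divisor 1429/20 ≈ 71.45.
Standard quotas: Alpha 2.547, Beta 4.815, Gamma 3.261, Delta 7.460, Epsilon 1.917.
Lower quotas: Alpha 2, Beta 4, Gamma 3, Delta 7, Epsilon 1 (sum 17, leaving 3 seats).
Remainders in descending order: Epsilon 0.917, Beta 0.815, Alpha 0.547, Delta 0.460, Gamma 0.261.
The surplus seats go to Epsilon, Beta, Alpha.

Alpha: 3, Beta: 5, Gamma: 3, Delta: 7, Epsilon: 2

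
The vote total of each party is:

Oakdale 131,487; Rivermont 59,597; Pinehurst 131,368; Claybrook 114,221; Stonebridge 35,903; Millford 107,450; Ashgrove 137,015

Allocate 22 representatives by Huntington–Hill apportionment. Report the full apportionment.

With divisor 31995: modified quotas Oakdale 4.110, Rivermont 1.863, Pinehurst 4.106, Claybrook 3.570, Stonebridge 1.122, Millford 3.358, Ashgrove 4.282.
Geometric-mean thresholds: Oakdale √(4·5)=4.472, Rivermont √(1·2)=1.414, Pinehurst √(4·5)=4.472, Claybrook √(3·4)=3.464, Stonebridge √(1·2)=1.414, Millford √(3·4)=3.464, Ashgrove √(4·5)=4.472.
Each quota rounded against its threshold gives Oakdale 4, Rivermont 2, Pinehurst 4, Claybrook 4, Stonebridge 1, Millford 3, Ashgrove 4 (total 22).

Oakdale 4, Rivermont 2, Pinehurst 4, Claybrook 4, Stonebridge 1, Millford 3, Ashgrove 4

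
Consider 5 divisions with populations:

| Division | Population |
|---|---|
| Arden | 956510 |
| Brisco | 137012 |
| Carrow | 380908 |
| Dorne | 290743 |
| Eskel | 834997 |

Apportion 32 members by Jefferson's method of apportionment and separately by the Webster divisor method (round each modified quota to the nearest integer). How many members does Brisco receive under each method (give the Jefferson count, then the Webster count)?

Jefferson: Arden 12, Brisco 1, Carrow 5, Dorne 3, Eskel 11.
Webster: Arden 12, Brisco 2, Carrow 5, Dorne 3, Eskel 10.
Brisco gets 1 under Jefferson and 2 under Webster.

1 and 2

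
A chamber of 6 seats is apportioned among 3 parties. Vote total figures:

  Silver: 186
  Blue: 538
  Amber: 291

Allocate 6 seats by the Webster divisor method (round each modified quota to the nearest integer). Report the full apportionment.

Silver: 1, Blue: 3, Amber: 2

Standard divisor 1015/6 ≈ 169.167; standard quotas: Silver 1.100, Blue 3.180, Amber 1.720.
Rounding to the nearest integer gives Silver 1, Blue 3, Amber 2 — total 6, matching the house size, so no adjustment is needed.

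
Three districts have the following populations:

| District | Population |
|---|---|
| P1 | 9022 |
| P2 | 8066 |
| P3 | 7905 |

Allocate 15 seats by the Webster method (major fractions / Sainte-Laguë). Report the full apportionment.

Standard divisor 24993/15 ≈ 1666.2; standard quotas: P1 5.415, P2 4.841, P3 4.744.
Rounding to the nearest integer gives P1 5, P2 5, P3 5 — total 15, matching the house size, so no adjustment is needed.

P1=5, P2=5, P3=5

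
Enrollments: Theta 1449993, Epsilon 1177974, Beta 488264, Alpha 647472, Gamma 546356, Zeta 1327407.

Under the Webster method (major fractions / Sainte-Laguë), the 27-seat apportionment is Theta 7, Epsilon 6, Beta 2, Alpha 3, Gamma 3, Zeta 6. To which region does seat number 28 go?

Zeta

Priority for the next seat is population ÷ (current seats + 0.5).
Priorities: Theta 193332.400, Epsilon 181226.769, Beta 195305.600, Alpha 184992.000, Gamma 156101.714, Zeta 204216.462.
Highest priority: Zeta.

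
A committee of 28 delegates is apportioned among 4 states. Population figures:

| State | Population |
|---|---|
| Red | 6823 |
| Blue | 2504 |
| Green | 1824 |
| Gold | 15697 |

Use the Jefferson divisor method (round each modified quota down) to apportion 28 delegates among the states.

Standard divisor 26848/28 ≈ 958.857; standard quotas: Red 7.116, Blue 2.611, Green 1.902, Gold 16.371.
Rounding down gives 7, 2, 1, 16 = 26 seats, so the divisor must be adjusted.
With modified divisor 900: modified quotas Red 7.581, Blue 2.782, Green 2.027, Gold 17.441.
Rounding down: Red 7, Blue 2, Green 2, Gold 17 (total 28).

Red 7; Blue 2; Green 2; Gold 17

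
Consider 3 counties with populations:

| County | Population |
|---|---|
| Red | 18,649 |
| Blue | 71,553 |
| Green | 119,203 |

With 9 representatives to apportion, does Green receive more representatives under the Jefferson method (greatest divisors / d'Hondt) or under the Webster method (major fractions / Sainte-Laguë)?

Jefferson: Red 0, Blue 3, Green 6.
Webster: Red 1, Blue 3, Green 5.
Green gets 6 under Jefferson and 5 under Webster.

Jefferson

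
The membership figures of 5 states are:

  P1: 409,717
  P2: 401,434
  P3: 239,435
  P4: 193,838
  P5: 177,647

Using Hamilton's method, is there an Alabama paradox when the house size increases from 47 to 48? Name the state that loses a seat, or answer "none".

none

At 47 seats: P1 14, P2 13, P3 8, P4 6, P5 6.
At 48 seats: P1 14, P2 14, P3 8, P4 6, P5 6.
No state's allocation decreased.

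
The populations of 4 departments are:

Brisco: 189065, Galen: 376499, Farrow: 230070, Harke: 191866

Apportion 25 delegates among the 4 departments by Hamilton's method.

The standard divisor is 987500/25 = 39500.
Standard quotas: Brisco 4.7865, Galen 9.5316, Farrow 5.8246, Harke 4.8574.
Lower quotas: Brisco 4, Galen 9, Farrow 5, Harke 4 (sum 22, leaving 3 seats).
Remainders in descending order: Harke 0.8574, Farrow 0.8246, Brisco 0.7865, Galen 0.5316.
Largest remainders: Harke, Farrow, Brisco receive the extra seats.

Brisco 5, Galen 9, Farrow 6, Harke 5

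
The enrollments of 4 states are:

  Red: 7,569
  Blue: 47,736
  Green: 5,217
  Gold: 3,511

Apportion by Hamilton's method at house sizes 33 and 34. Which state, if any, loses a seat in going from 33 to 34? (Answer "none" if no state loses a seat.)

none

At 33 seats: Red 4, Blue 24, Green 3, Gold 2.
At 34 seats: Red 4, Blue 25, Green 3, Gold 2.
No state's allocation decreased.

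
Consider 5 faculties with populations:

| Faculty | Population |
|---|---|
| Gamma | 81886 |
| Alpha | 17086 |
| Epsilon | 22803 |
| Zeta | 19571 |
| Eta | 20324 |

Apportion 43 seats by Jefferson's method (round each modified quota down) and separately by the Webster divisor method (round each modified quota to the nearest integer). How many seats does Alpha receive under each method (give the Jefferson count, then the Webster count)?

4 and 5

Jefferson: Gamma 23, Alpha 4, Epsilon 6, Zeta 5, Eta 5.
Webster: Gamma 22, Alpha 5, Epsilon 6, Zeta 5, Eta 5.
Alpha gets 4 under Jefferson and 5 under Webster.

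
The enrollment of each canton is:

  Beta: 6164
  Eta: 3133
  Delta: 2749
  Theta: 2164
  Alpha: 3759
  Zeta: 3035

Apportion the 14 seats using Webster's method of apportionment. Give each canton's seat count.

Standard divisor 21004/14 ≈ 1500.286; standard quotas: Beta 4.109, Eta 2.088, Delta 1.832, Theta 1.442, Alpha 2.506, Zeta 2.023.
Rounding to the nearest integer gives Beta 4, Eta 2, Delta 2, Theta 1, Alpha 3, Zeta 2 — total 14, matching the house size, so no adjustment is needed.

Beta 4, Eta 2, Delta 2, Theta 1, Alpha 3, Zeta 2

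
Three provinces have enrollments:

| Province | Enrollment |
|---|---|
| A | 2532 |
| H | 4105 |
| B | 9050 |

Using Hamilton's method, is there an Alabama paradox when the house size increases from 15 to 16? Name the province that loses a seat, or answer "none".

At 15 seats: A 2, H 4, B 9.
At 16 seats: A 3, H 4, B 9.
No province's allocation decreased.

none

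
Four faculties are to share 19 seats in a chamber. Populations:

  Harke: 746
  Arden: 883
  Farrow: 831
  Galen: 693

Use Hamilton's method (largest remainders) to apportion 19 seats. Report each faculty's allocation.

Total 3153; standard divisor 3153/19 ≈ 165.947.
Standard quotas: Harke 4.495, Arden 5.321, Farrow 5.008, Galen 4.176.
Lower quotas: Harke 4, Arden 5, Farrow 5, Galen 4 (sum 18, leaving 1 seat).
Remainders in descending order: Harke 0.495, Arden 0.321, Galen 0.176, Farrow 0.008.
Largest remainder: Harke receives the extra seat.

Harke: 5, Arden: 5, Farrow: 5, Galen: 4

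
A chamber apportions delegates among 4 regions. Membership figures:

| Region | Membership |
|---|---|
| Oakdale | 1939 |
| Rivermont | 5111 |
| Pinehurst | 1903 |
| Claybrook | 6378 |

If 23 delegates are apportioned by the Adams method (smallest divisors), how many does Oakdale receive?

Standard divisor 15331/23 ≈ 666.565; standard quotas: Oakdale 2.909, Rivermont 7.668, Pinehurst 2.855, Claybrook 9.568.
Rounding up gives 3, 8, 3, 10 = 24 seats, so the divisor must be adjusted.
With modified divisor 720: modified quotas Oakdale 2.693, Rivermont 7.099, Pinehurst 2.643, Claybrook 8.858.
Rounding up: Oakdale 3, Rivermont 8, Pinehurst 3, Claybrook 9 (total 23).
Oakdale receives 3.

3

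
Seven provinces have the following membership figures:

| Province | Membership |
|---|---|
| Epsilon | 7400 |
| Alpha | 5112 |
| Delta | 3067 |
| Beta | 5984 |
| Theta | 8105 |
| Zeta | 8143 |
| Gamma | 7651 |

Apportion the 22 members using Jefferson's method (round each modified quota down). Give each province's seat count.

Epsilon: 4; Alpha: 2; Delta: 1; Beta: 3; Theta: 4; Zeta: 4; Gamma: 4

Standard divisor 45462/22 ≈ 2066.455; standard quotas: Epsilon 3.581, Alpha 2.474, Delta 1.484, Beta 2.896, Theta 3.922, Zeta 3.941, Gamma 3.702.
Rounding down gives 3, 2, 1, 2, 3, 3, 3 = 17 seats, so the divisor must be adjusted.
With modified divisor 1800: modified quotas Epsilon 4.111, Alpha 2.840, Delta 1.704, Beta 3.324, Theta 4.503, Zeta 4.524, Gamma 4.251.
Rounding down: Epsilon 4, Alpha 2, Delta 1, Beta 3, Theta 4, Zeta 4, Gamma 4 (total 22).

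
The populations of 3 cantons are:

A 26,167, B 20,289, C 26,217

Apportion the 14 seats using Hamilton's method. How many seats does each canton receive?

Standard divisor: 72673 ÷ 14 ≈ 5190.929.
Standard quotas: A 5.0409, B 3.9085, C 5.0505.
Lower quotas: A 5, B 3, C 5 (sum 13, leaving 1 seat).
Remainders in descending order: B 0.9085, C 0.0505, A 0.0409.
The surplus seat goes to B.

A 5; B 4; C 5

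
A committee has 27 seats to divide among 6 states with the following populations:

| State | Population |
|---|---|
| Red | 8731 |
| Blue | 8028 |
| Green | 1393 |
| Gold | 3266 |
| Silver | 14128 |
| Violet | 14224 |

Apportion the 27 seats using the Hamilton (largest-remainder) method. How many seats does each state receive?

Red 5, Blue 4, Green 1, Gold 2, Silver 7, Violet 8

The standard divisor is 49770/27 ≈ 1843.333.
Standard quotas: Red 4.7365, Blue 4.3552, Green 0.7557, Gold 1.7718, Silver 7.6644, Violet 7.7165.
Lower quotas: Red 4, Blue 4, Green 0, Gold 1, Silver 7, Violet 7 (sum 23, leaving 4 seats).
Remainders in descending order: Gold 0.7718, Green 0.7557, Red 0.7365, Violet 0.7165, Silver 0.6644, Blue 0.3552.
The surplus seats go to Gold, Green, Red, Violet.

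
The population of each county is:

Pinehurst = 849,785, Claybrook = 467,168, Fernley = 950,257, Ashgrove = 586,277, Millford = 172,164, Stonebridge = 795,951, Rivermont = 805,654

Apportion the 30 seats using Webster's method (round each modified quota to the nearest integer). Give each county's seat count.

Pinehurst: 6, Claybrook: 3, Fernley: 6, Ashgrove: 4, Millford: 1, Stonebridge: 5, Rivermont: 5

Standard divisor 4627256/30 ≈ 154241.867; standard quotas: Pinehurst 5.509, Claybrook 3.029, Fernley 6.161, Ashgrove 3.801, Millford 1.116, Stonebridge 5.160, Rivermont 5.223.
Rounding to the nearest integer gives Pinehurst 6, Claybrook 3, Fernley 6, Ashgrove 4, Millford 1, Stonebridge 5, Rivermont 5 — total 30, matching the house size, so no adjustment is needed.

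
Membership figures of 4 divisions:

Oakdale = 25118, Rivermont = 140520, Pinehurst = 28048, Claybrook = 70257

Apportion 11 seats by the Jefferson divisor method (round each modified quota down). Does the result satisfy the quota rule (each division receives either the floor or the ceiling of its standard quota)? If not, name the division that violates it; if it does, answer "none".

none

Standard quotas: Oakdale 1.047, Rivermont 5.856, Pinehurst 1.169, Claybrook 2.928.
Jefferson allocation: Oakdale 1, Rivermont 6, Pinehurst 1, Claybrook 3.
Every allocation lies between the lower and upper quota.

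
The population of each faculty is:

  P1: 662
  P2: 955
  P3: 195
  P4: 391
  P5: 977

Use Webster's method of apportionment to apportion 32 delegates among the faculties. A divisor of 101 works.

P1 7, P2 9, P3 2, P4 4, P5 10

With modified divisor 101: modified quotas P1 6.554, P2 9.455, P3 1.931, P4 3.871, P5 9.673.
Rounding to the nearest integer: P1 7, P2 9, P3 2, P4 4, P5 10 (total 32).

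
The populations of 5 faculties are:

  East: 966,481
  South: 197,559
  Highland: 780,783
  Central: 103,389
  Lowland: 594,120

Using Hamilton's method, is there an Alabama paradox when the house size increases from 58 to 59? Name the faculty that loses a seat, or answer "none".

South

At 58 seats: East 21, South 5, Highland 17, Central 2, Lowland 13.
At 59 seats: East 22, South 4, Highland 18, Central 2, Lowland 13.
South drops from 5 to 4.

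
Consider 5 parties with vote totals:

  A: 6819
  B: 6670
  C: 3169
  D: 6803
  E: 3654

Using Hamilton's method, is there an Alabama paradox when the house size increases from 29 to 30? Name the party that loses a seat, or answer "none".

C

At 29 seats: A 7, B 7, C 4, D 7, E 4.
At 30 seats: A 8, B 7, C 3, D 8, E 4.
C drops from 4 to 3.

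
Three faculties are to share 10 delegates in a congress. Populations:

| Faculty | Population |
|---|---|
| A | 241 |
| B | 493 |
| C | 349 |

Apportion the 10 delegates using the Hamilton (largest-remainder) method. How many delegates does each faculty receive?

A: 2; B: 5; C: 3

Standard divisor: 1083 ÷ 10 ≈ 108.3.
Standard quotas: A 2.225, B 4.552, C 3.223.
Lower quotas: A 2, B 4, C 3 (sum 9, leaving 1 seat).
Remainders in descending order: B 0.552, A 0.225, C 0.223.
Largest remainder: B receives the extra seat.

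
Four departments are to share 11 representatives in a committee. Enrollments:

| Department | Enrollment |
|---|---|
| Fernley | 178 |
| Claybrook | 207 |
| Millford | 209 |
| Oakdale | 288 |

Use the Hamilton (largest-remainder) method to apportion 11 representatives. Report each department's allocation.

Fernley 2; Claybrook 2; Millford 3; Oakdale 4

Total 882; standard divisor 882/11 ≈ 80.182.
Standard quotas: Fernley 2.220, Claybrook 2.582, Millford 2.607, Oakdale 3.592.
Lower quotas: Fernley 2, Claybrook 2, Millford 2, Oakdale 3 (sum 9, leaving 2 seats).
Remainders in descending order: Millford 0.607, Oakdale 0.592, Claybrook 0.582, Fernley 0.220.
The surplus seats go to Millford, Oakdale.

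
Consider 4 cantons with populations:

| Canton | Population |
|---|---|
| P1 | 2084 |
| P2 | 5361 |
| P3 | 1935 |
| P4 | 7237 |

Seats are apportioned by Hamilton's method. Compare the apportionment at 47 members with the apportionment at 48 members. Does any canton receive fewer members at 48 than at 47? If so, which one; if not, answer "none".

none

At 47 seats: P1 6, P2 15, P3 6, P4 20.
At 48 seats: P1 6, P2 15, P3 6, P4 21.
No canton's allocation decreased.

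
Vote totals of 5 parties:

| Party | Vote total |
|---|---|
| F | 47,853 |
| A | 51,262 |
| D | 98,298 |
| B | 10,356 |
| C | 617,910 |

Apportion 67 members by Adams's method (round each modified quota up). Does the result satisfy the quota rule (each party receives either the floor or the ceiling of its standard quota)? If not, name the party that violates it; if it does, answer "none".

Standard quotas: F 3.883, A 4.160, D 7.976, B 0.840, C 50.141.
Adams allocation: F 4, A 5, D 8, B 1, C 49.
C has quota 50.141 (lower 50, upper 51) but receives 49 — outside the quota interval.

C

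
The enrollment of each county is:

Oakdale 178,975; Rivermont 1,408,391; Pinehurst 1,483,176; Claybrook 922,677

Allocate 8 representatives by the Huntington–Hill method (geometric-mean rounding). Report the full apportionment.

Oakdale 1, Rivermont 2, Pinehurst 3, Claybrook 2

With divisor 590239: modified quotas Oakdale 0.303, Rivermont 2.386, Pinehurst 2.513, Claybrook 1.563.
Geometric-mean thresholds: Oakdale (min 1), Rivermont √(2·3)=2.449, Pinehurst √(2·3)=2.449, Claybrook √(1·2)=1.414.
Each quota rounded against its threshold gives Oakdale 1, Rivermont 2, Pinehurst 3, Claybrook 2 (total 8).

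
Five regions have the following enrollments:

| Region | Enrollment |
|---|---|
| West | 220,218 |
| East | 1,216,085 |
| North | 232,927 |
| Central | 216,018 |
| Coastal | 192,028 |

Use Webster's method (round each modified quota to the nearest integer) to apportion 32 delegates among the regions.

Standard divisor 2077276/32 ≈ 64914.875; standard quotas: West 3.392, East 18.734, North 3.588, Central 3.328, Coastal 2.958.
Rounding to the nearest integer gives West 3, East 19, North 4, Central 3, Coastal 3 — total 32, matching the house size, so no adjustment is needed.

West=3, East=19, North=4, Central=3, Coastal=3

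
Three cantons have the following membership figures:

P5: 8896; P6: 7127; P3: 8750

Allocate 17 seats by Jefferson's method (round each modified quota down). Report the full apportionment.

P5 6, P6 5, P3 6

Standard divisor 24773/17 ≈ 1457.235; standard quotas: P5 6.105, P6 4.891, P3 6.005.
Rounding down gives 6, 4, 6 = 16 seats, so the divisor must be adjusted.
With modified divisor 1300: modified quotas P5 6.843, P6 5.482, P3 6.731.
Rounding down: P5 6, P6 5, P3 6 (total 17).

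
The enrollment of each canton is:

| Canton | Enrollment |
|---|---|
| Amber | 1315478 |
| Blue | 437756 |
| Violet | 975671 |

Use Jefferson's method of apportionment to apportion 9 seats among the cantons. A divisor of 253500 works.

With modified divisor 253500: modified quotas Amber 5.189, Blue 1.727, Violet 3.849.
Rounding down: Amber 5, Blue 1, Violet 3 (total 9).

Amber 5, Blue 1, Violet 3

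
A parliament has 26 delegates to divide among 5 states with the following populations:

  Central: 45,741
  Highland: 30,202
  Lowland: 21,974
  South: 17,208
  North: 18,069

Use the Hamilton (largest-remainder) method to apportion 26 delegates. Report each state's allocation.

Central 9, Highland 6, Lowland 4, South 3, North 4

Total 133194; standard divisor 133194/26 ≈ 5122.846.
Standard quotas: Central 8.9288, Highland 5.8956, Lowland 4.2894, South 3.3591, North 3.5271.
Lower quotas: Central 8, Highland 5, Lowland 4, South 3, North 3 (sum 23, leaving 3 seats).
Remainders in descending order: Central 0.9288, Highland 0.8956, North 0.5271, South 0.3591, Lowland 0.2894.
Largest remainders: Central, Highland, North receive the extra seats.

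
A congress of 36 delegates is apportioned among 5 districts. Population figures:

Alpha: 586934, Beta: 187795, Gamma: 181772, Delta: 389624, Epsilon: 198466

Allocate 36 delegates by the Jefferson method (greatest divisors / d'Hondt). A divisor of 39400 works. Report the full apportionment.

With modified divisor 39400: modified quotas Alpha 14.897, Beta 4.766, Gamma 4.614, Delta 9.889, Epsilon 5.037.
Rounding down: Alpha 14, Beta 4, Gamma 4, Delta 9, Epsilon 5 (total 36).

Alpha=14, Beta=4, Gamma=4, Delta=9, Epsilon=5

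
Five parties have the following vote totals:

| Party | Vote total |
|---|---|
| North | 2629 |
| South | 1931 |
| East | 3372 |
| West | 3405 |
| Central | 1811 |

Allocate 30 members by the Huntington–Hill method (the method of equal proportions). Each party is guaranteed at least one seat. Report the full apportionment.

North 6; South 4; East 8; West 8; Central 4

With divisor 441: modified quotas North 5.961, South 4.379, East 7.646, West 7.721, Central 4.107.
Geometric-mean thresholds: North √(5·6)=5.477, South √(4·5)=4.472, East √(7·8)=7.483, West √(7·8)=7.483, Central √(4·5)=4.472.
Each quota rounded against its threshold gives North 6, South 4, East 8, West 8, Central 4 (total 30).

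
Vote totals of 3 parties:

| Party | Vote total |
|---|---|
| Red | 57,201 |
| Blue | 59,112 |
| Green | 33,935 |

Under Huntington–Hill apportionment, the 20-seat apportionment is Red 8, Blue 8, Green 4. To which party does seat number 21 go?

Priority for the next seat is population ÷ (√(s·(s+1))).
Priorities: Red 6741.202, Blue 6966.416, Green 7588.097.
Highest priority: Green.

Green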